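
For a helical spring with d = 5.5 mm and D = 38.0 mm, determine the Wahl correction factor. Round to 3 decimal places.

1.216

C = D/d = 38.0/5.5 = 6.9091
K_W = (4C−1)/(4C−4) + 0.615/C = 26.636/23.636 + 0.0890 = 1.2159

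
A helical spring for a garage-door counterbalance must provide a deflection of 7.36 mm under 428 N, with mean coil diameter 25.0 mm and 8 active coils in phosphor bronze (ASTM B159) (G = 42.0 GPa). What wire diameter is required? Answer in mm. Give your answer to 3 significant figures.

6.10 mm

Required rate k = F/δ = 428/7.36 = 58.152 N/mm
d = (8D³N_a·k / G)^(1/4) = (8·25.0³·8·58.152 / (42.0×10³))^0.25
  = (1384.6)^0.25 = 6.1000 mm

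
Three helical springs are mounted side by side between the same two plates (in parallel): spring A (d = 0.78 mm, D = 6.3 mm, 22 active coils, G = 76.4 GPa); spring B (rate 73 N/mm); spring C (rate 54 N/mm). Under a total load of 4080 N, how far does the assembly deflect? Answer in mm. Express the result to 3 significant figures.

32.0 mm

k_A = Gd⁴/(8D³N_a) = (76.4×10³)(0.78⁴)/(8·6.3³·22) = 0.6426 N/mm
Parallel: k_eq = 0.6426 + 73 + 54 = 127.64 N/mm
δ = F/k_eq = 4080/127.64 = 31.964 mm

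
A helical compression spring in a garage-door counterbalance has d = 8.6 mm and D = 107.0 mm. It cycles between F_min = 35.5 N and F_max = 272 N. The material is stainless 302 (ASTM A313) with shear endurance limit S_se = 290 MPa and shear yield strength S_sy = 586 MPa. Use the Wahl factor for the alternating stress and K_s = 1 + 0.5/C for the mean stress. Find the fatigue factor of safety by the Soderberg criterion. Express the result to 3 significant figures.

3.21

C = D/d = 107.0/8.6 = 12.4419; K_W = (4C−1)/(4C−4)+0.615/C = 1.1150; K_s = 1+0.5/C = 1.0402
F_a = (F_max−F_min)/2 = 118.25 N; F_m = (F_max+F_min)/2 = 153.75 N
τ_a = K_W·8F_aD/(πd³) = 1.1150 × 50.656 = 56.48 MPa
τ_m = K_s·8F_mD/(πd³) = 1.0402 × 65.863 = 68.51 MPa
Soderberg: 1/n_f = τ_a/S_se + τ_m/S_sy = 56.48/290 + 68.51/586 = 0.19476 + 0.11691 = 0.31167
n_f = 1/0.31167 = 3.209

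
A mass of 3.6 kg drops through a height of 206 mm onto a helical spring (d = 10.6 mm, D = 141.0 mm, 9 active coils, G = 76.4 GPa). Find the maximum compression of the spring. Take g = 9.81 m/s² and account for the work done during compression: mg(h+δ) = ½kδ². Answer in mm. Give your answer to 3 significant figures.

k = Gd⁴/(8D³N_a) = (76.4×10³)(10.6⁴)/(8·141.0³·9) = 4.7789 N/mm
W = mg = 3.6 × 9.81 = 35.316 N
½kδ² − Wδ − Wh = 0 → δ = (W + √(W² + 2kWh))/k
δ = (35.316 + √(1247.2 + 69533.8))/4.7789 = (35.316 + 266.05)/4.7789 = 63.061 mm

63.1 mm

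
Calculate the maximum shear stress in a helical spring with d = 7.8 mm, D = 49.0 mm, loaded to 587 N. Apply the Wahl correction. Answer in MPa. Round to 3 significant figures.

Spring index C = D/d = 49.0/7.8 = 6.2821
K_W = (4C−1)/(4C−4) + 0.615/C = 24.128/21.128 + 0.0979 = 1.2399
τ₀ = 8FD/(πd³) = 8·587·49.0/(π·7.8³) = 230104/1490.8 = 154.34 MPa
τ_max = K·τ₀ = 1.2399 × 154.34 = 191.37 MPa

191 MPa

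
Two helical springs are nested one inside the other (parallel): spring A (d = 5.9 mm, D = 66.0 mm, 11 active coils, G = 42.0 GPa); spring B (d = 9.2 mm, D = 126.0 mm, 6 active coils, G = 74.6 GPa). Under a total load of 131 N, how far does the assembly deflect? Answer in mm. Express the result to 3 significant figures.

k_A = Gd⁴/(8D³N_a) = (42.0×10³)(5.9⁴)/(8·66.0³·11) = 2.0116 N/mm
k_B = Gd⁴/(8D³N_a) = (74.6×10³)(9.2⁴)/(8·126.0³·6) = 5.5659 N/mm
Parallel: k_eq = 2.0116 + 5.5659 = 7.5775 N/mm
δ = F/k_eq = 131/7.5775 = 17.288 mm

17.3 mm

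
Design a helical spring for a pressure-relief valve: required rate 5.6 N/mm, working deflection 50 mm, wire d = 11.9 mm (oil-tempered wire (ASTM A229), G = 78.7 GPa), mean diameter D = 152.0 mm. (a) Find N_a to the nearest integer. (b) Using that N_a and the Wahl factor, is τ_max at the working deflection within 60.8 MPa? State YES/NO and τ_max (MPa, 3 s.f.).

(a) 10 coils; (b) NO, τ_max = 71.7 MPa

N_a = Gd⁴/(8D³k) = (78.7×10³)(11.9⁴)/(8·152.0³·5.6) = 10.03 → N_a = 10
Actual rate k = Gd⁴/(8D³·10) = 5.6175 N/mm
Working load F = kδ = 5.6175·50 = 280.87 N
C = 152.0/11.9 = 12.7731; K_W = (4C−1)/(4C−4)+0.615/C = 1.1119
τ_max = K_W·8FD/(πd³) = 1.1119·64.514 = 71.73 MPa
τ_max > 60.8 MPa → exceeds allowable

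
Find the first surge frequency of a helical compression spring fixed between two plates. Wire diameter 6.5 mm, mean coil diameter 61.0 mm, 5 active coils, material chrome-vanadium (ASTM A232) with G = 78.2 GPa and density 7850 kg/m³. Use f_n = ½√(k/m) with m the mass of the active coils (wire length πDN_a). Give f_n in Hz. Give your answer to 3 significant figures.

k = Gd⁴/(8D³N_a) = (78.2×10³)(6.5⁴)/(8·61.0³·5) = 15.375 N/mm = 15375 N/m
Wire length L = πDN_a = π·61.0·5 = 958.19 mm
m = ρ·(πd²/4)·L = 7850 × 33.183×10⁻⁶ m² × 0.95819 m = 0.2496 kg
f_n = ½√(k/m) = 0.5·√(15375/0.2496) = 0.5·√(61599) = 124.1 Hz

124 Hz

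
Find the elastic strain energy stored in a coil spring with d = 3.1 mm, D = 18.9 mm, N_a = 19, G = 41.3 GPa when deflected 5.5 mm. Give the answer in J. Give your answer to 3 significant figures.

k = Gd⁴/(8D³N_a) = (41.3×10³)(3.1⁴)/(8·18.9³·19) = 3.7168 N/mm
U = ½kδ² = 0.5 × 3.7168 × 5.5² = 56.216 N·mm = 0.056216 J

0.0562 J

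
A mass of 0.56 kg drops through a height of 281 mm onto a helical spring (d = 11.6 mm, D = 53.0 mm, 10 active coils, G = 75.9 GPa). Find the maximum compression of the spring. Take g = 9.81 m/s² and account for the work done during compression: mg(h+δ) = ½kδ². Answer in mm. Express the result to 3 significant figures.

k = Gd⁴/(8D³N_a) = (75.9×10³)(11.6⁴)/(8·53.0³·10) = 115.39 N/mm
W = mg = 0.56 × 9.81 = 5.4936 N
½kδ² − Wδ − Wh = 0 → δ = (W + √(W² + 2kWh))/k
δ = (5.4936 + √(30.18 + 356246))/115.39 = (5.4936 + 596.89)/115.39 = 5.2205 mm

5.22 mm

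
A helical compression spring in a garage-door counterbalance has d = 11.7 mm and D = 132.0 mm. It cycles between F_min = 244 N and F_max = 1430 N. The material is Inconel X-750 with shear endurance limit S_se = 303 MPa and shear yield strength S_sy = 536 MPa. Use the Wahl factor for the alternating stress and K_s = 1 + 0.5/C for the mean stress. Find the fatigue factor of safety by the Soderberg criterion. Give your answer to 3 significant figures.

C = D/d = 132.0/11.7 = 11.2821; K_W = (4C−1)/(4C−4)+0.615/C = 1.1275; K_s = 1+0.5/C = 1.0443
F_a = (F_max−F_min)/2 = 593 N; F_m = (F_max+F_min)/2 = 837 N
τ_a = K_W·8F_aD/(πd³) = 1.1275 × 124.45 = 140.32 MPa
τ_m = K_s·8F_mD/(πd³) = 1.0443 × 175.66 = 183.45 MPa
Soderberg: 1/n_f = τ_a/S_se + τ_m/S_sy = 140.32/303 + 183.45/536 = 0.46309 + 0.34226 = 0.80535
n_f = 1/0.80535 = 1.242

1.24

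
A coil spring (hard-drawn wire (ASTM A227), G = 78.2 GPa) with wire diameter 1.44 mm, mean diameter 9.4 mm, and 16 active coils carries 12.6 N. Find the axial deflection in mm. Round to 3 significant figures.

k = Gd⁴/(8D³N_a) = (78.2×10³)(1.44⁴)/(8·9.4³·16) = 3.1627 N/mm
δ = F/k = 12.6 / 3.1627 = 3.9839 mm

3.98 mm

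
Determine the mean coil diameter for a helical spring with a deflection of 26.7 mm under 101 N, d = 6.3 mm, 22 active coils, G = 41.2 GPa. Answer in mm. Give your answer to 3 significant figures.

Required rate k = F/δ = 101/26.7 = 3.7828 N/mm
D = (Gd⁴/(8N_a·k))^(1/3) = (41.2×10³·6.3⁴/(8·22·3.7828))^(1/3)
  = (97484.7)^(1/3) = 46.0234 mm

46.0 mm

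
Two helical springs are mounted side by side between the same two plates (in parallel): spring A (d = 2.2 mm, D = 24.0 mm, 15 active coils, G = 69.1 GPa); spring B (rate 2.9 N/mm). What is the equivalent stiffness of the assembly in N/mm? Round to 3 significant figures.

3.88 N/mm

k_A = Gd⁴/(8D³N_a) = (69.1×10³)(2.2⁴)/(8·24.0³·15) = 0.97578 N/mm
Parallel: k_eq = 0.97578 + 2.9 = 3.8758 N/mm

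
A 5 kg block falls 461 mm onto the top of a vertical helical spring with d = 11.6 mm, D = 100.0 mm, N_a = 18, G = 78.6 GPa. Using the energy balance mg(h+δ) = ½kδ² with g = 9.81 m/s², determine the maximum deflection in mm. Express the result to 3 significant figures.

72.8 mm

k = Gd⁴/(8D³N_a) = (78.6×10³)(11.6⁴)/(8·100.0³·18) = 9.8831 N/mm
W = mg = 5 × 9.81 = 49.05 N
½kδ² − Wδ − Wh = 0 → δ = (W + √(W² + 2kWh))/k
δ = (49.05 + √(2405.9 + 446953))/9.8831 = (49.05 + 670.34)/9.8831 = 72.79 mm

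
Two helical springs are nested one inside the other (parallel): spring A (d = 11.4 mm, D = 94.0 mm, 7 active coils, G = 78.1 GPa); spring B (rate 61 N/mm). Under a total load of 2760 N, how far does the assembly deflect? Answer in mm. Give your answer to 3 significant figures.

k_A = Gd⁴/(8D³N_a) = (78.1×10³)(11.4⁴)/(8·94.0³·7) = 28.36 N/mm
Parallel: k_eq = 28.36 + 61 = 89.36 N/mm
δ = F/k_eq = 2760/89.36 = 30.886 mm

30.9 mm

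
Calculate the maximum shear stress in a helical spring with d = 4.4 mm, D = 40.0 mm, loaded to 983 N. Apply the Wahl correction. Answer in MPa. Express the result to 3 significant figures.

1360 MPa

Spring index C = D/d = 40.0/4.4 = 9.0909
K_W = (4C−1)/(4C−4) + 0.615/C = 35.364/32.364 + 0.0677 = 1.1603
τ₀ = 8FD/(πd³) = 8·983·40.0/(π·4.4³) = 314560/267.61 = 1175.4 MPa
τ_max = K·τ₀ = 1.1603 × 1175.4 = 1363.9 MPa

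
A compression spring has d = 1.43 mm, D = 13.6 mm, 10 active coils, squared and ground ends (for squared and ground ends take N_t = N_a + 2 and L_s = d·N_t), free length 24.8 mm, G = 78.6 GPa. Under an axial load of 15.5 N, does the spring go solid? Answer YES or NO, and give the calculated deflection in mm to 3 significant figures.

YES, δ = 9.49 mm

k = Gd⁴/(8D³N_a) = (78.6×10³)(1.43⁴)/(8·13.6³·10) = 1.6333 N/mm
N_t = 12; L_s = 1.43·12 = 17.16 mm; δ_solid = L₀ − L_s = 24.8 − 17.16 = 7.64 mm
δ = F/k = 15.5/1.6333 = 9.4901 mm
δ ≥ δ_solid → spring goes solid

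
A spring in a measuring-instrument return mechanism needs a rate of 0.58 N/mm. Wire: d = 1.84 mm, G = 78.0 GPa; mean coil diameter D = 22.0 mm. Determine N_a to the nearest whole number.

18

N_a = Gd⁴/(8D³k) = (78.0×10³ × 1.84⁴)/(8 × 22.0³ × 0.58)
    = 894058 / 49406.7 = 18.1 → 18 coils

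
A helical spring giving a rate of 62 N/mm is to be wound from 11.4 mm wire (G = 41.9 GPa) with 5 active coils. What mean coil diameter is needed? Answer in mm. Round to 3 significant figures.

65.8 mm

D = (Gd⁴/(8N_a·k))^(1/3) = (41.9×10³·11.4⁴/(8·5·62))^(1/3)
  = (285353)^(1/3) = 65.8356 mm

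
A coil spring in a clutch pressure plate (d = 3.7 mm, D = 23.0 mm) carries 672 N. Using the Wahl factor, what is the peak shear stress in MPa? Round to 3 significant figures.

Spring index C = D/d = 23.0/3.7 = 6.2162
K_W = (4C−1)/(4C−4) + 0.615/C = 23.865/20.865 + 0.0989 = 1.2427
τ₀ = 8FD/(πd³) = 8·672·23.0/(π·3.7³) = 123648/159.13 = 777.02 MPa
τ_max = K·τ₀ = 1.2427 × 777.02 = 965.62 MPa

966 MPa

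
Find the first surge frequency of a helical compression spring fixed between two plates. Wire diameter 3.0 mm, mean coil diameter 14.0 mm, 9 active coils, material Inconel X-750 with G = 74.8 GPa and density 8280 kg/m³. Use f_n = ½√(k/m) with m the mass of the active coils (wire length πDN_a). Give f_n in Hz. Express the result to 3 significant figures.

k = Gd⁴/(8D³N_a) = (74.8×10³)(3.0⁴)/(8·14.0³·9) = 30.667 N/mm = 30667 N/m
Wire length L = πDN_a = π·14.0·9 = 395.84 mm
m = ρ·(πd²/4)·L = 8280 × 7.0686×10⁻⁶ m² × 0.39584 m = 0.023168 kg
f_n = ½√(k/m) = 0.5·√(30667/0.023168) = 0.5·√(1.3237e+06) = 575.26 Hz

575 Hz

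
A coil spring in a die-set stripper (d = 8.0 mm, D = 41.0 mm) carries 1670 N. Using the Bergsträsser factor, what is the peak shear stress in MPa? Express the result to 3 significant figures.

438 MPa

Spring index C = D/d = 41.0/8.0 = 5.1250
K_B = (4C+2)/(4C−3) = 22.500/17.500 = 1.2857
τ₀ = 8FD/(πd³) = 8·1670·41.0/(π·8.0³) = 547760/1608.5 = 340.54 MPa
τ_max = K·τ₀ = 1.2857 × 340.54 = 437.84 MPa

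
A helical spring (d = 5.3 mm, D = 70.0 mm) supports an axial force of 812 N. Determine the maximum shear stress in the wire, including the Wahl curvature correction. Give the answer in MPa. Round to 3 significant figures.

1080 MPa

Spring index C = D/d = 70.0/5.3 = 13.2075
K_W = (4C−1)/(4C−4) + 0.615/C = 51.830/48.830 + 0.0466 = 1.1080
τ₀ = 8FD/(πd³) = 8·812·70.0/(π·5.3³) = 454720/467.71 = 972.22 MPa
τ_max = K·τ₀ = 1.1080 × 972.22 = 1077.2 MPa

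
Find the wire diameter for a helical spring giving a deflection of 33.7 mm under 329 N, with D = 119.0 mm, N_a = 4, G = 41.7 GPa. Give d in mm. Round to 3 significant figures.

10.6 mm

Required rate k = F/δ = 329/33.7 = 9.7626 N/mm
d = (8D³N_a·k / G)^(1/4) = (8·119.0³·4·9.7626 / (41.7×10³))^0.25
  = (12625)^0.25 = 10.6000 mm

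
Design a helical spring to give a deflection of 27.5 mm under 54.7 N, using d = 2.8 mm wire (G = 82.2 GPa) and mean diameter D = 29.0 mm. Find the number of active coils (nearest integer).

13

Required rate k = F/δ = 54.7/27.5 = 1.9891 N/mm
N_a = Gd⁴/(8D³k) = (82.2×10³ × 2.8⁴)/(8 × 29.0³ × 1.9891)
    = 5.05247e+06 / 388096 = 13.02 → 13 coils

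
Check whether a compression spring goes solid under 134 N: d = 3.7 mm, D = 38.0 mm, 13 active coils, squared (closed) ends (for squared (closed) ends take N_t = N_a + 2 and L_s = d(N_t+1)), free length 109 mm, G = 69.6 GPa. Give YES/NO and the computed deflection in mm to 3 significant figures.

YES, δ = 58.6 mm

k = Gd⁴/(8D³N_a) = (69.6×10³)(3.7⁴)/(8·38.0³·13) = 2.2858 N/mm
N_t = 15; L_s = 3.7·16 = 59.2 mm; δ_solid = L₀ − L_s = 109 − 59.2 = 49.8 mm
δ = F/k = 134/2.2858 = 58.624 mm
δ ≥ δ_solid → spring goes solid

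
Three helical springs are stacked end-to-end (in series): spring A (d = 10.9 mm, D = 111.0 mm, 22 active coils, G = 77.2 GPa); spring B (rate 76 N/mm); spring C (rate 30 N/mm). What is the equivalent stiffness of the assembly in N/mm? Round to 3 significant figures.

3.74 N/mm

k_A = Gd⁴/(8D³N_a) = (77.2×10³)(10.9⁴)/(8·111.0³·22) = 4.5273 N/mm
Series: 1/k_eq = 1/4.5273 + 1/76 + 1/30 = 0.26737; k_eq = 3.7401 N/mm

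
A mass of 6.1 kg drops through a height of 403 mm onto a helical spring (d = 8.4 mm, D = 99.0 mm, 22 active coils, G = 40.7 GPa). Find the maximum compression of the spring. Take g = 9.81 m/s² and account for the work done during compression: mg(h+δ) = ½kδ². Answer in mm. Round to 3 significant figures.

258 mm

k = Gd⁴/(8D³N_a) = (40.7×10³)(8.4⁴)/(8·99.0³·22) = 1.1866 N/mm
W = mg = 6.1 × 9.81 = 59.841 N
½kδ² − Wδ − Wh = 0 → δ = (W + √(W² + 2kWh))/k
δ = (59.841 + √(3580.9 + 57230.5))/1.1866 = (59.841 + 246.6)/1.1866 = 258.26 mm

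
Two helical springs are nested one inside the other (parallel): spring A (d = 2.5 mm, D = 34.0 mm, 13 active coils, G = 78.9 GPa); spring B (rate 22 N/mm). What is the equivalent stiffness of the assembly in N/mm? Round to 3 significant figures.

22.8 N/mm

k_A = Gd⁴/(8D³N_a) = (78.9×10³)(2.5⁴)/(8·34.0³·13) = 0.75399 N/mm
Parallel: k_eq = 0.75399 + 22 = 22.754 N/mm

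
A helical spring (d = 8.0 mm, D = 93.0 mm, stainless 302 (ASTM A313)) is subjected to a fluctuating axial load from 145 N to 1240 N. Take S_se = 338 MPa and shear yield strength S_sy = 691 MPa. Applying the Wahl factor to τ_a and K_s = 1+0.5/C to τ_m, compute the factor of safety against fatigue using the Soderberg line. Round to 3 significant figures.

C = D/d = 93.0/8.0 = 11.6250; K_W = (4C−1)/(4C−4)+0.615/C = 1.1235; K_s = 1+0.5/C = 1.0430
F_a = (F_max−F_min)/2 = 547.5 N; F_m = (F_max+F_min)/2 = 692.5 N
τ_a = K_W·8F_aD/(πd³) = 1.1235 × 253.24 = 284.52 MPa
τ_m = K_s·8F_mD/(πd³) = 1.0430 × 320.31 = 334.09 MPa
Soderberg: 1/n_f = τ_a/S_se + τ_m/S_sy = 284.52/338 + 334.09/691 = 0.84176 + 0.48349 = 1.3252
n_f = 1/1.3252 = 0.7546

0.755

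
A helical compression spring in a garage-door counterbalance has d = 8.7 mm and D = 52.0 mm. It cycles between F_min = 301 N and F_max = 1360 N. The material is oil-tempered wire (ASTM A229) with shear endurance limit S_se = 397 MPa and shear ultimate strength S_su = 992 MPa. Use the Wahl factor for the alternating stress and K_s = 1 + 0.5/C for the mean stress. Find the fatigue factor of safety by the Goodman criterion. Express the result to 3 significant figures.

C = D/d = 52.0/8.7 = 5.9770; K_W = (4C−1)/(4C−4)+0.615/C = 1.2536; K_s = 1+0.5/C = 1.0837
F_a = (F_max−F_min)/2 = 529.5 N; F_m = (F_max+F_min)/2 = 830.5 N
τ_a = K_W·8F_aD/(πd³) = 1.2536 × 106.48 = 133.48 MPa
τ_m = K_s·8F_mD/(πd³) = 1.0837 × 167 = 180.97 MPa
Goodman: 1/n_f = τ_a/S_se + τ_m/S_su = 133.48/397 + 180.97/992 = 0.33621 + 0.18243 = 0.51865
n_f = 1/0.51865 = 1.928

1.93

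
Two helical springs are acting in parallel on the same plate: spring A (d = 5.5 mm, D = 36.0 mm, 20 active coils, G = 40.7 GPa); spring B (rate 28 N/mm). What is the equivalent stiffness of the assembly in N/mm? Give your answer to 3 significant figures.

33.0 N/mm

k_A = Gd⁴/(8D³N_a) = (40.7×10³)(5.5⁴)/(8·36.0³·20) = 4.989 N/mm
Parallel: k_eq = 4.989 + 28 = 32.989 N/mm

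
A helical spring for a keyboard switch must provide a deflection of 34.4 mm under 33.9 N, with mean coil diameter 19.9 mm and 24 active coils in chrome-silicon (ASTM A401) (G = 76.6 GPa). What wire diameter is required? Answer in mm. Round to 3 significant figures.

Required rate k = F/δ = 33.9/34.4 = 0.98547 N/mm
d = (8D³N_a·k / G)^(1/4) = (8·19.9³·24·0.98547 / (76.6×10³))^0.25
  = (19.466)^0.25 = 2.1005 mm

2.10 mm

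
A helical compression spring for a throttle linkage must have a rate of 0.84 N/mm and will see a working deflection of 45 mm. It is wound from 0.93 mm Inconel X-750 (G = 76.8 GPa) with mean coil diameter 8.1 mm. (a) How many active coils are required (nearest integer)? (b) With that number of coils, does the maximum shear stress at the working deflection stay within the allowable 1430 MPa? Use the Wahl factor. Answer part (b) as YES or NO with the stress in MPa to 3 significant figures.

(a) 16 coils; (b) YES, τ_max = 1140 MPa

N_a = Gd⁴/(8D³k) = (76.8×10³)(0.93⁴)/(8·8.1³·0.84) = 16.09 → N_a = 16
Actual rate k = Gd⁴/(8D³·16) = 0.84456 N/mm
Working load F = kδ = 0.84456·45 = 38.005 N
C = 8.1/0.93 = 8.7097; K_W = (4C−1)/(4C−4)+0.615/C = 1.1679
τ_max = K_W·8FD/(πd³) = 1.1679·974.58 = 1138.2 MPa
τ_max ≤ 1430 MPa → acceptable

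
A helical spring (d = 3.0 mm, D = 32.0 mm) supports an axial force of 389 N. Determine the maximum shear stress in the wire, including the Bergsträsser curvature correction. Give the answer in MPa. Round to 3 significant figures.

Spring index C = D/d = 32.0/3.0 = 10.6667
K_B = (4C+2)/(4C−3) = 44.667/39.667 = 1.1261
τ₀ = 8FD/(πd³) = 8·389·32.0/(π·3.0³) = 99584/84.823 = 1174 MPa
τ_max = K·τ₀ = 1.1261 × 1174 = 1322 MPa

1320 MPa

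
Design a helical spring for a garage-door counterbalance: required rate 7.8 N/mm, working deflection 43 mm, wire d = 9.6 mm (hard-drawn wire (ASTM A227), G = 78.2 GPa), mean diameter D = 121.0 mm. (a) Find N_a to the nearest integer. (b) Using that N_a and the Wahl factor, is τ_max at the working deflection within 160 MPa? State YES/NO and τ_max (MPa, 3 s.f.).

N_a = Gd⁴/(8D³k) = (78.2×10³)(9.6⁴)/(8·121.0³·7.8) = 6.008 → N_a = 6
Actual rate k = Gd⁴/(8D³·6) = 7.8108 N/mm
Working load F = kδ = 7.8108·43 = 335.86 N
C = 121.0/9.6 = 12.6042; K_W = (4C−1)/(4C−4)+0.615/C = 1.1134
τ_max = K_W·8FD/(πd³) = 1.1134·116.97 = 130.24 MPa
τ_max ≤ 160 MPa → acceptable

(a) 6 coils; (b) YES, τ_max = 130 MPa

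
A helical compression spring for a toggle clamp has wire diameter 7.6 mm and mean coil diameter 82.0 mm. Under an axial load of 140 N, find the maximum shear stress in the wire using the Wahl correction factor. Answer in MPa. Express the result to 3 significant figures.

Spring index C = D/d = 82.0/7.6 = 10.7895
K_W = (4C−1)/(4C−4) + 0.615/C = 42.158/39.158 + 0.0570 = 1.1336
τ₀ = 8FD/(πd³) = 8·140·82.0/(π·7.6³) = 91840/1379.1 = 66.595 MPa
τ_max = K·τ₀ = 1.1336 × 66.595 = 75.493 MPa

75.5 MPa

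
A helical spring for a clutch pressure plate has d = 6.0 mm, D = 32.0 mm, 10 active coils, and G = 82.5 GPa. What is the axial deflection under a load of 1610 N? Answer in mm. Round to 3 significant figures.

39.5 mm

k = Gd⁴/(8D³N_a) = (82.5×10³)(6.0⁴)/(8·32.0³·10) = 40.787 N/mm
δ = F/k = 1610 / 40.787 = 39.474 mm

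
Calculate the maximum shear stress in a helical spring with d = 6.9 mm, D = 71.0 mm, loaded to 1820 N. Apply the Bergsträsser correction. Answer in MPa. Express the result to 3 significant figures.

Spring index C = D/d = 71.0/6.9 = 10.2899
K_B = (4C+2)/(4C−3) = 43.159/38.159 = 1.1310
τ₀ = 8FD/(πd³) = 8·1820·71.0/(π·6.9³) = 1.03376e+06/1032 = 1001.7 MPa
τ_max = K·τ₀ = 1.1310 × 1001.7 = 1132.9 MPa

1130 MPa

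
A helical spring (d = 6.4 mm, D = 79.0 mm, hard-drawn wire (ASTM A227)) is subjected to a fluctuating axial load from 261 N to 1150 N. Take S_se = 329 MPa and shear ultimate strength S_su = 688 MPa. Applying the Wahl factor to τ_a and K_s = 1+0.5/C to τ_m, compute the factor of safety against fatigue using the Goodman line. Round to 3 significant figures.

C = D/d = 79.0/6.4 = 12.3438; K_W = (4C−1)/(4C−4)+0.615/C = 1.1159; K_s = 1+0.5/C = 1.0405
F_a = (F_max−F_min)/2 = 444.5 N; F_m = (F_max+F_min)/2 = 705.5 N
τ_a = K_W·8F_aD/(πd³) = 1.1159 × 341.11 = 380.66 MPa
τ_m = K_s·8F_mD/(πd³) = 1.0405 × 541.41 = 563.34 MPa
Goodman: 1/n_f = τ_a/S_se + τ_m/S_su = 380.66/329 + 563.34/688 = 1.15703 + 0.81881 = 1.9758
n_f = 1/1.9758 = 0.5061

0.506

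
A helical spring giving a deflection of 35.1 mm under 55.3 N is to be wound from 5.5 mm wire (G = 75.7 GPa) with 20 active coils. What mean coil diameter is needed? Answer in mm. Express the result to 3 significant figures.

65.0 mm

Required rate k = F/δ = 55.3/35.1 = 1.5755 N/mm
D = (Gd⁴/(8N_a·k))^(1/3) = (75.7×10³·5.5⁴/(8·20·1.5755))^(1/3)
  = (274795)^(1/3) = 65.0134 mm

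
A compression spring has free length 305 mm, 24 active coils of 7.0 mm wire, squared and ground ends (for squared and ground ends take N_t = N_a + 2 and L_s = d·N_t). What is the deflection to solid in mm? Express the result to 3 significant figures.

N_t = 26; L_s = 7.0·26 = 182 mm
δ_solid = L₀ − L_s = 305 − 182 = 123 mm

123 mm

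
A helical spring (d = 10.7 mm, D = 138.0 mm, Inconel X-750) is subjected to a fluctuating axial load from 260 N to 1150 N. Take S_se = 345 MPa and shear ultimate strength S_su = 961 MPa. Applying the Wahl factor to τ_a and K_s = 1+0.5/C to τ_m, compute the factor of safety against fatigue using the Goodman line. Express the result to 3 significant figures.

1.59

C = D/d = 138.0/10.7 = 12.8972; K_W = (4C−1)/(4C−4)+0.615/C = 1.1107; K_s = 1+0.5/C = 1.0388
F_a = (F_max−F_min)/2 = 445 N; F_m = (F_max+F_min)/2 = 705 N
τ_a = K_W·8F_aD/(πd³) = 1.1107 × 127.65 = 141.79 MPa
τ_m = K_s·8F_mD/(πd³) = 1.0388 × 202.24 = 210.08 MPa
Goodman: 1/n_f = τ_a/S_se + τ_m/S_su = 141.79/345 + 210.08/961 = 0.41097 + 0.21860 = 0.62958
n_f = 1/0.62958 = 1.588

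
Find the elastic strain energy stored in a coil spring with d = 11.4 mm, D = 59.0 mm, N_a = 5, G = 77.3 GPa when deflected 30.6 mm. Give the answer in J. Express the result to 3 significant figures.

k = Gd⁴/(8D³N_a) = (77.3×10³)(11.4⁴)/(8·59.0³·5) = 158.92 N/mm
U = ½kδ² = 0.5 × 158.92 × 30.6² = 74404 N·mm = 74.404 J

74.4 J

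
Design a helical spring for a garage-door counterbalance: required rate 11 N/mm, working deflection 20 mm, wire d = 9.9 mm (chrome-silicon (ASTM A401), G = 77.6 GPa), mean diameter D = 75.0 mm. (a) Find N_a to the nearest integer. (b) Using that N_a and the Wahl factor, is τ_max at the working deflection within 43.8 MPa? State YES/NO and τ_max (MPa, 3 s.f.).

(a) 20 coils; (b) NO, τ_max = 52.0 MPa

N_a = Gd⁴/(8D³k) = (77.6×10³)(9.9⁴)/(8·75.0³·11) = 20.08 → N_a = 20
Actual rate k = Gd⁴/(8D³·20) = 11.043 N/mm
Working load F = kδ = 11.043·20 = 220.87 N
C = 75.0/9.9 = 7.5758; K_W = (4C−1)/(4C−4)+0.615/C = 1.1952
τ_max = K_W·8FD/(πd³) = 1.1952·43.473 = 51.961 MPa
τ_max > 43.8 MPa → exceeds allowable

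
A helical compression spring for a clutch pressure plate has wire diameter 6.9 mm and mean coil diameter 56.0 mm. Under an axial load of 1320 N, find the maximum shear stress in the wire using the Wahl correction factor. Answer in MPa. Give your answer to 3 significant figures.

677 MPa

Spring index C = D/d = 56.0/6.9 = 8.1159
K_W = (4C−1)/(4C−4) + 0.615/C = 31.464/28.464 + 0.0758 = 1.1812
τ₀ = 8FD/(πd³) = 8·1320·56.0/(π·6.9³) = 591360/1032 = 573 MPa
τ_max = K·τ₀ = 1.1812 × 573 = 676.81 MPa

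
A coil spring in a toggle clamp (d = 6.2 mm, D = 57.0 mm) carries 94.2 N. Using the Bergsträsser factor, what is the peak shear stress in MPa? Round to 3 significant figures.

65.9 MPa

Spring index C = D/d = 57.0/6.2 = 9.1935
K_B = (4C+2)/(4C−3) = 38.774/33.774 = 1.1480
τ₀ = 8FD/(πd³) = 8·94.2·57.0/(π·6.2³) = 42955.2/748.73 = 57.371 MPa
τ_max = K·τ₀ = 1.1480 × 57.371 = 65.864 MPa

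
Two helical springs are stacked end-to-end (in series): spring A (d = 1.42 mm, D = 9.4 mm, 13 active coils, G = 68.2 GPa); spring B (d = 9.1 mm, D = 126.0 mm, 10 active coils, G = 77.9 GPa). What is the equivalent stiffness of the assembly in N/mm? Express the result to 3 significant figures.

1.64 N/mm

k_A = Gd⁴/(8D³N_a) = (68.2×10³)(1.42⁴)/(8·9.4³·13) = 3.2101 N/mm
k_B = Gd⁴/(8D³N_a) = (77.9×10³)(9.1⁴)/(8·126.0³·10) = 3.3381 N/mm
Series: 1/k_eq = 1/3.2101 + 1/3.3381 = 0.61109; k_eq = 1.6364 N/mm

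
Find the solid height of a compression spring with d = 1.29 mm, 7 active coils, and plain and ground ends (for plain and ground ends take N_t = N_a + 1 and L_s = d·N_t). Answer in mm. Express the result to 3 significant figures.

plain and ground ends: N_t = N_a + 1 = 7 + 1 = 8
L_s = d·N_t = 1.29 × 8 = 10.32 mm

10.3 mm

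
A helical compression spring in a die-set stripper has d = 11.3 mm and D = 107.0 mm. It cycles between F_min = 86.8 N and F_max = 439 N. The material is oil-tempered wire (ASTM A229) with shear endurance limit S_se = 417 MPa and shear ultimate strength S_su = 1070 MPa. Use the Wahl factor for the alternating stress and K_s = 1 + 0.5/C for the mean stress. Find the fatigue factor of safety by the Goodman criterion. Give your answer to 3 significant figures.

C = D/d = 107.0/11.3 = 9.4690; K_W = (4C−1)/(4C−4)+0.615/C = 1.1535; K_s = 1+0.5/C = 1.0528
F_a = (F_max−F_min)/2 = 176.1 N; F_m = (F_max+F_min)/2 = 262.9 N
τ_a = K_W·8F_aD/(πd³) = 1.1535 × 33.254 = 38.359 MPa
τ_m = K_s·8F_mD/(πd³) = 1.0528 × 49.645 = 52.267 MPa
Goodman: 1/n_f = τ_a/S_se + τ_m/S_su = 38.359/417 + 52.267/1070 = 0.09199 + 0.04885 = 0.14084
n_f = 1/0.14084 = 7.1

7.10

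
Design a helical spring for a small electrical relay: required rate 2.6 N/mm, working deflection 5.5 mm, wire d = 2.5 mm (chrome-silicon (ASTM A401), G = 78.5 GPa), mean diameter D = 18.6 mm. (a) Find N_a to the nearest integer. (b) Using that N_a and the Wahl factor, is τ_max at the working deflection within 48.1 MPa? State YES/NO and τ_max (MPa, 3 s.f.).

(a) 23 coils; (b) NO, τ_max = 51.8 MPa

N_a = Gd⁴/(8D³k) = (78.5×10³)(2.5⁴)/(8·18.6³·2.6) = 22.91 → N_a = 23
Actual rate k = Gd⁴/(8D³·23) = 2.5898 N/mm
Working load F = kδ = 2.5898·5.5 = 14.244 N
C = 18.6/2.5 = 7.4400; K_W = (4C−1)/(4C−4)+0.615/C = 1.1991
τ_max = K_W·8FD/(πd³) = 1.1991·43.179 = 51.776 MPa
τ_max > 48.1 MPa → exceeds allowable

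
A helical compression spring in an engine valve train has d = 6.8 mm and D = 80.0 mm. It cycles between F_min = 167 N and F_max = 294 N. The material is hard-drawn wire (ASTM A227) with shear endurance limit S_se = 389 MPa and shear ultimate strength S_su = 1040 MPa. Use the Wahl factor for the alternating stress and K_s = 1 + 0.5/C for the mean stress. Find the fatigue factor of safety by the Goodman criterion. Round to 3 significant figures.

C = D/d = 80.0/6.8 = 11.7647; K_W = (4C−1)/(4C−4)+0.615/C = 1.1219; K_s = 1+0.5/C = 1.0425
F_a = (F_max−F_min)/2 = 63.5 N; F_m = (F_max+F_min)/2 = 230.5 N
τ_a = K_W·8F_aD/(πd³) = 1.1219 × 41.141 = 46.158 MPa
τ_m = K_s·8F_mD/(πd³) = 1.0425 × 149.34 = 155.69 MPa
Goodman: 1/n_f = τ_a/S_se + τ_m/S_su = 46.158/389 + 155.69/1040 = 0.11866 + 0.14970 = 0.26836
n_f = 1/0.26836 = 3.726

3.73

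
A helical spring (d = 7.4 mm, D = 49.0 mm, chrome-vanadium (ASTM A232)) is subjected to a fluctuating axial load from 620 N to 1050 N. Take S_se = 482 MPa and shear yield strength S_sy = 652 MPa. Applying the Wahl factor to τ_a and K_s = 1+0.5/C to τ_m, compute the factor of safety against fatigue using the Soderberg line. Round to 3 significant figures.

C = D/d = 49.0/7.4 = 6.6216; K_W = (4C−1)/(4C−4)+0.615/C = 1.2263; K_s = 1+0.5/C = 1.0755
F_a = (F_max−F_min)/2 = 215 N; F_m = (F_max+F_min)/2 = 835 N
τ_a = K_W·8F_aD/(πd³) = 1.2263 × 66.203 = 81.184 MPa
τ_m = K_s·8F_mD/(πd³) = 1.0755 × 257.12 = 276.53 MPa
Soderberg: 1/n_f = τ_a/S_se + τ_m/S_sy = 81.184/482 + 276.53/652 = 0.16843 + 0.42413 = 0.59256
n_f = 1/0.59256 = 1.688

1.69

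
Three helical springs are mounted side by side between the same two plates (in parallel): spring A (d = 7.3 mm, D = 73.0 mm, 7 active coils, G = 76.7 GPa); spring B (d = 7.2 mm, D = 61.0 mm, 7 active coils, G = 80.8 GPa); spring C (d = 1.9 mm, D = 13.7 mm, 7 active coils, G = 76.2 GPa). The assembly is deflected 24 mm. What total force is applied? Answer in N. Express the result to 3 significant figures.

815 N

k_A = Gd⁴/(8D³N_a) = (76.7×10³)(7.3⁴)/(8·73.0³·7) = 9.9984 N/mm
k_B = Gd⁴/(8D³N_a) = (80.8×10³)(7.2⁴)/(8·61.0³·7) = 17.083 N/mm
k_C = Gd⁴/(8D³N_a) = (76.2×10³)(1.9⁴)/(8·13.7³·7) = 6.8964 N/mm
Parallel: k_eq = 9.9984 + 17.083 + 6.8964 = 33.978 N/mm
F = k_eq·δ = 33.978·24 = 815.47 N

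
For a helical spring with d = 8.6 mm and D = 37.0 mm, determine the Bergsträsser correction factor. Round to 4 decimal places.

1.3519

C = D/d = 37.0/8.6 = 4.3023
K_B = (4C+2)/(4C−3) = 19.209/14.209 = 1.3519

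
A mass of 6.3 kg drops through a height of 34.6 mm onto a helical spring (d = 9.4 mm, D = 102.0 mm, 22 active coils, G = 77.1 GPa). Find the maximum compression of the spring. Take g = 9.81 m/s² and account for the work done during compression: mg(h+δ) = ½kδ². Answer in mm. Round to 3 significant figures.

k = Gd⁴/(8D³N_a) = (77.1×10³)(9.4⁴)/(8·102.0³·22) = 3.2229 N/mm
W = mg = 6.3 × 9.81 = 61.803 N
½kδ² − Wδ − Wh = 0 → δ = (W + √(W² + 2kWh))/k
δ = (61.803 + √(3819.6 + 13783.8))/3.2229 = (61.803 + 132.68)/3.2229 = 60.343 mm

60.3 mm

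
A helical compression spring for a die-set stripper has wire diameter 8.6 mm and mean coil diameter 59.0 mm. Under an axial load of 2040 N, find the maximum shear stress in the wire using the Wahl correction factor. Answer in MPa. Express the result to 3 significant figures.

587 MPa

Spring index C = D/d = 59.0/8.6 = 6.8605
K_W = (4C−1)/(4C−4) + 0.615/C = 26.442/23.442 + 0.0896 = 1.2176
τ₀ = 8FD/(πd³) = 8·2040·59.0/(π·8.6³) = 962880/1998.2 = 481.87 MPa
τ_max = K·τ₀ = 1.2176 × 481.87 = 586.73 MPa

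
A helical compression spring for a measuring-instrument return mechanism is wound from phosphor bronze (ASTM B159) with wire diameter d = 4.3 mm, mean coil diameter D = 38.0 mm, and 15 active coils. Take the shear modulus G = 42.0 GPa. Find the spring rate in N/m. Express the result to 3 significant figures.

2180 N/m

k = Gd⁴/(8D³N_a) = (42.0×10³ × 4.3⁴) / (8 × 38.0³ × 15)
  = 1.4359e+07 / 6.58464e+06 = 2.1807 N/mm = 2180.7 N/m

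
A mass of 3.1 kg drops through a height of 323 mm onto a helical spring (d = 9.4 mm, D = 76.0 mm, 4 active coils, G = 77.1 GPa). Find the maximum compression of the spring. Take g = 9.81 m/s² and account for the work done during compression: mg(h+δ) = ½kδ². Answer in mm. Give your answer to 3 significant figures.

22.1 mm

k = Gd⁴/(8D³N_a) = (77.1×10³)(9.4⁴)/(8·76.0³·4) = 42.852 N/mm
W = mg = 3.1 × 9.81 = 30.411 N
½kδ² − Wδ − Wh = 0 → δ = (W + √(W² + 2kWh))/k
δ = (30.411 + √(924.83 + 841857))/42.852 = (30.411 + 918.03)/42.852 = 22.133 mm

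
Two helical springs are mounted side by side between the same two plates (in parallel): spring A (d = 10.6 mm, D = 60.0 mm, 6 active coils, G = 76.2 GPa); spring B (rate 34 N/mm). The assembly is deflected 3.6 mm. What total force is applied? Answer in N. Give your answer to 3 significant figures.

k_A = Gd⁴/(8D³N_a) = (76.2×10³)(10.6⁴)/(8·60.0³·6) = 92.786 N/mm
Parallel: k_eq = 92.786 + 34 = 126.79 N/mm
F = k_eq·δ = 126.79·3.6 = 456.43 N

456 N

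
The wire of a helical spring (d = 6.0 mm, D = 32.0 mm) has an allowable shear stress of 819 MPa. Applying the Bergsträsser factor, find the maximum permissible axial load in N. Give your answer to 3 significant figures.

1710 N

C = D/d = 32.0/6.0 = 5.3333
K_B = (4C+2)/(4C−3) = 23.333/18.333 = 1.2727
τ_max = K·8FD/(πd³) → F_max = τ_allow·πd³/(8DK)
F_max = 819·π·6.0³/(8·32.0·1.2727) = 5.5576e+05/325.82 = 1705.7 N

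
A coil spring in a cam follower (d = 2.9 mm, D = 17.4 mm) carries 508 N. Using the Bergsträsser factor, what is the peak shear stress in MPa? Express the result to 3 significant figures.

Spring index C = D/d = 17.4/2.9 = 6.0000
K_B = (4C+2)/(4C−3) = 26.000/21.000 = 1.2381
τ₀ = 8FD/(πd³) = 8·508·17.4/(π·2.9³) = 70713.6/76.62 = 922.91 MPa
τ_max = K·τ₀ = 1.2381 × 922.91 = 1142.6 MPa

1140 MPa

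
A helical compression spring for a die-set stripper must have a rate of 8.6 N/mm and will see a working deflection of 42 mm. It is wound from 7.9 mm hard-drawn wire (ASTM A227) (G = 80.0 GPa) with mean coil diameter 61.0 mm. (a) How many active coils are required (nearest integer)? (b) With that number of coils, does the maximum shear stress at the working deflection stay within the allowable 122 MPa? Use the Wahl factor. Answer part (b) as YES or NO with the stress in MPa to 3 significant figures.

N_a = Gd⁴/(8D³k) = (80.0×10³)(7.9⁴)/(8·61.0³·8.6) = 19.95 → N_a = 20
Actual rate k = Gd⁴/(8D³·20) = 8.58 N/mm
Working load F = kδ = 8.58·42 = 360.36 N
C = 61.0/7.9 = 7.7215; K_W = (4C−1)/(4C−4)+0.615/C = 1.1912
τ_max = K_W·8FD/(πd³) = 1.1912·113.53 = 135.25 MPa
τ_max > 122 MPa → exceeds allowable

(a) 20 coils; (b) NO, τ_max = 135 MPa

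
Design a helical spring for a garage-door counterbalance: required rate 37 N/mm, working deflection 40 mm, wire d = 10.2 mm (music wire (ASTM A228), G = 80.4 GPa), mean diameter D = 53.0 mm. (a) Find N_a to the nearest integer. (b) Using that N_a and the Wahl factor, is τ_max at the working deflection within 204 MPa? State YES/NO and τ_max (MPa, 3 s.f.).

N_a = Gd⁴/(8D³k) = (80.4×10³)(10.2⁴)/(8·53.0³·37) = 19.75 → N_a = 20
Actual rate k = Gd⁴/(8D³·20) = 36.535 N/mm
Working load F = kδ = 36.535·40 = 1461.4 N
C = 53.0/10.2 = 5.1961; K_W = (4C−1)/(4C−4)+0.615/C = 1.2971
τ_max = K_W·8FD/(πd³) = 1.2971·185.86 = 241.08 MPa
τ_max > 204 MPa → exceeds allowable

(a) 20 coils; (b) NO, τ_max = 241 MPa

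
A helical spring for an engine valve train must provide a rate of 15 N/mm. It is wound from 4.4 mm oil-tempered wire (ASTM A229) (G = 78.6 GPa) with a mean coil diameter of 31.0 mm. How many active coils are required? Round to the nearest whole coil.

N_a = Gd⁴/(8D³k) = (78.6×10³ × 4.4⁴)/(8 × 31.0³ × 15)
    = 2.946e+07 / 3.57492e+06 = 8.241 → 8 coils

8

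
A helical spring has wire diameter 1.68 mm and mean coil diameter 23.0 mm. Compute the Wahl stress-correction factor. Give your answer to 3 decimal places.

C = D/d = 23.0/1.68 = 13.6905
K_W = (4C−1)/(4C−4) + 0.615/C = 53.762/50.762 + 0.0449 = 1.1040

1.104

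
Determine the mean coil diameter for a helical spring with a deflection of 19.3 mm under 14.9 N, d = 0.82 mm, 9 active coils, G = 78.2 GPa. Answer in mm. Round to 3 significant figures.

8.60 mm

Required rate k = F/δ = 14.9/19.3 = 0.77202 N/mm
D = (Gd⁴/(8N_a·k))^(1/3) = (78.2×10³·0.82⁴/(8·9·0.77202))^(1/3)
  = (636.064)^(1/3) = 8.6000 mm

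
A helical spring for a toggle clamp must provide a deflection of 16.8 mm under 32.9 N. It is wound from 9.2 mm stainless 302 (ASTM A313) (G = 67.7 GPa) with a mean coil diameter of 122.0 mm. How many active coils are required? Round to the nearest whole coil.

Required rate k = F/δ = 32.9/16.8 = 1.9583 N/mm
N_a = Gd⁴/(8D³k) = (67.7×10³ × 9.2⁴)/(8 × 122.0³ × 1.9583)
    = 4.84998e+08 / 2.84483e+07 = 17.05 → 17 coils

17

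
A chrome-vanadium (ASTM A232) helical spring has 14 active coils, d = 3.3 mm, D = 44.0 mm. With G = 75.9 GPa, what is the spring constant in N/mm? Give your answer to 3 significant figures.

0.943 N/mm

k = Gd⁴/(8D³N_a) = (75.9×10³ × 3.3⁴) / (8 × 44.0³ × 14)
  = 9.00114e+06 / 9.54061e+06 = 0.94346 N/mm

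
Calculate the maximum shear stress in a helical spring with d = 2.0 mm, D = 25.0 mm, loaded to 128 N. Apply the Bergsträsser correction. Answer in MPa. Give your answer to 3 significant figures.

Spring index C = D/d = 25.0/2.0 = 12.5000
K_B = (4C+2)/(4C−3) = 52.000/47.000 = 1.1064
τ₀ = 8FD/(πd³) = 8·128·25.0/(π·2.0³) = 25600/25.133 = 1018.6 MPa
τ_max = K·τ₀ = 1.1064 × 1018.6 = 1127 MPa

1130 MPa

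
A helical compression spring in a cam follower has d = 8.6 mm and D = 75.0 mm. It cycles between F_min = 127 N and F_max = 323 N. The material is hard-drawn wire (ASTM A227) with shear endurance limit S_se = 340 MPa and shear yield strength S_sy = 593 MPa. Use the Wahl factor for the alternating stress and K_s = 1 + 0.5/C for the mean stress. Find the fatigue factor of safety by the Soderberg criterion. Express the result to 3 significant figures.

4.51

C = D/d = 75.0/8.6 = 8.7209; K_W = (4C−1)/(4C−4)+0.615/C = 1.1677; K_s = 1+0.5/C = 1.0573
F_a = (F_max−F_min)/2 = 98 N; F_m = (F_max+F_min)/2 = 225 N
τ_a = K_W·8F_aD/(πd³) = 1.1677 × 29.426 = 34.36 MPa
τ_m = K_s·8F_mD/(πd³) = 1.0573 × 67.56 = 71.433 MPa
Soderberg: 1/n_f = τ_a/S_se + τ_m/S_sy = 34.36/340 + 71.433/593 = 0.10106 + 0.12046 = 0.22152
n_f = 1/0.22152 = 4.514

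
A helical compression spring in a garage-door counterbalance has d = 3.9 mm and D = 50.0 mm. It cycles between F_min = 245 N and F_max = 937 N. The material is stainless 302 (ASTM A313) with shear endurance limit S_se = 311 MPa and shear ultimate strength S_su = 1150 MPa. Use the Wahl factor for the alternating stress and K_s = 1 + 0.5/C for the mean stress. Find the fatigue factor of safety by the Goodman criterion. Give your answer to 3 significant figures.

0.263

C = D/d = 50.0/3.9 = 12.8205; K_W = (4C−1)/(4C−4)+0.615/C = 1.1114; K_s = 1+0.5/C = 1.0390
F_a = (F_max−F_min)/2 = 346 N; F_m = (F_max+F_min)/2 = 591 N
τ_a = K_W·8F_aD/(πd³) = 1.1114 × 742.66 = 825.41 MPa
τ_m = K_s·8F_mD/(πd³) = 1.0390 × 1268.5 = 1318 MPa
Goodman: 1/n_f = τ_a/S_se + τ_m/S_su = 825.41/311 + 1318/1150 = 2.65405 + 1.14610 = 3.8002
n_f = 1/3.8002 = 0.2631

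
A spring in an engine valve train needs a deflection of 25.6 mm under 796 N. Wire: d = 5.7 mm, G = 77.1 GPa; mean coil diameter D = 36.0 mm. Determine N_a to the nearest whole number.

Required rate k = F/δ = 796/25.6 = 31.094 N/mm
N_a = Gd⁴/(8D³k) = (77.1×10³ × 5.7⁴)/(8 × 36.0³ × 31.094)
    = 8.13868e+07 / 1.16057e+07 = 7.013 → 7 coils

7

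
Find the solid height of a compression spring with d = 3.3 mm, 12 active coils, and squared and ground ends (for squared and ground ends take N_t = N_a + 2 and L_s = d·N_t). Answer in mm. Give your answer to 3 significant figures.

squared and ground ends: N_t = N_a + 2 = 12 + 2 = 14
L_s = d·N_t = 3.3 × 14 = 46.2 mm

46.2 mm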